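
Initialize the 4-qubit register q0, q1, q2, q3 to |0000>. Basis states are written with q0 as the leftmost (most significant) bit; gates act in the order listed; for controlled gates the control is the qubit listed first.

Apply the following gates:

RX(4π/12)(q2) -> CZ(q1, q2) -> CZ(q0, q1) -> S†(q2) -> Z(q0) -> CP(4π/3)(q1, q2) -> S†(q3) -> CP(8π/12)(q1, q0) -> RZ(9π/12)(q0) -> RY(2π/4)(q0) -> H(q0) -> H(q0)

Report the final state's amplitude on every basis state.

After the circuit, the state carries amplitude -sqrt(6)*exp(5*I*pi/8)/4 on |0000>, sqrt(2)*exp(5*I*pi/8)/4 on |0010>, -sqrt(6)*exp(5*I*pi/8)/4 on |1000>, sqrt(2)*exp(5*I*pi/8)/4 on |1010>, and 0 on every other basis state. Key observation: the block from step 11 through step 12 cancels to the identity and can be dropped.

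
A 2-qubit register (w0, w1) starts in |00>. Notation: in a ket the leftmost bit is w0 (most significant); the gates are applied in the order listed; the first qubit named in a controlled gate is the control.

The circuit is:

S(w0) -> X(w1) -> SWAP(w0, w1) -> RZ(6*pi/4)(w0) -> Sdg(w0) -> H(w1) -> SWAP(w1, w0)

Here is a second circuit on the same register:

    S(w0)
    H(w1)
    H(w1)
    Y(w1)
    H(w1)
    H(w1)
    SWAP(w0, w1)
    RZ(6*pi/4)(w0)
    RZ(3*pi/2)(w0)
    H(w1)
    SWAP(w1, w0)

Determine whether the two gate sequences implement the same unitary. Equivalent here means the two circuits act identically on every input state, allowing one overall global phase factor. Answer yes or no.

No — the two circuits implement different unitaries, even allowing a global phase.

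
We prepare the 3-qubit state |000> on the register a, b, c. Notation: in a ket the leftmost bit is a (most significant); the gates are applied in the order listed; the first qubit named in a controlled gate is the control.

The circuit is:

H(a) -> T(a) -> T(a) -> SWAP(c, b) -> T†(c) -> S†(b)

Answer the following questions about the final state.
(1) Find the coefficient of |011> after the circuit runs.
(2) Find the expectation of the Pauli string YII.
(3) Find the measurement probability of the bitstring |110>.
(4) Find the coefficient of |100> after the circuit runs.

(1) |011> carries amplitude 0 in the final state.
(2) In the final state, YII has expectation 1.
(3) The probability of measuring |110> is 0.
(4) The final state's coefficient on |100> equals sqrt(2)*I/2.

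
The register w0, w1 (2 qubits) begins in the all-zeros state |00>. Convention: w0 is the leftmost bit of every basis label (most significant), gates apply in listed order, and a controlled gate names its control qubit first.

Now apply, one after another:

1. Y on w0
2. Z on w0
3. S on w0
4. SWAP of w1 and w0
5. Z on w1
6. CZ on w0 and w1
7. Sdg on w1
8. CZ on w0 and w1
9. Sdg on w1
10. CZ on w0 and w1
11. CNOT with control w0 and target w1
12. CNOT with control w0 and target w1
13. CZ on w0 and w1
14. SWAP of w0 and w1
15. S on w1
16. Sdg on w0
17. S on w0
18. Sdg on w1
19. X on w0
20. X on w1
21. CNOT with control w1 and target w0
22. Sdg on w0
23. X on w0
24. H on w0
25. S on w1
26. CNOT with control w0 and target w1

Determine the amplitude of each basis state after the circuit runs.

After the circuit, the state carries amplitude 0 on |00>, sqrt(2)/2 on |01>, sqrt(2)/2 on |10>, 0 on |11>.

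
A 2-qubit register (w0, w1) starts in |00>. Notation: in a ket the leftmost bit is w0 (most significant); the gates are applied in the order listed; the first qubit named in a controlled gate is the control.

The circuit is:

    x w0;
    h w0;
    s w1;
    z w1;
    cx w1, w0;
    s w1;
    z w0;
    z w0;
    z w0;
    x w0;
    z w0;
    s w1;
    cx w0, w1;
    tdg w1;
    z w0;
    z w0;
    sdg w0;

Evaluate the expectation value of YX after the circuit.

The observable YX averages to sqrt(2)/2.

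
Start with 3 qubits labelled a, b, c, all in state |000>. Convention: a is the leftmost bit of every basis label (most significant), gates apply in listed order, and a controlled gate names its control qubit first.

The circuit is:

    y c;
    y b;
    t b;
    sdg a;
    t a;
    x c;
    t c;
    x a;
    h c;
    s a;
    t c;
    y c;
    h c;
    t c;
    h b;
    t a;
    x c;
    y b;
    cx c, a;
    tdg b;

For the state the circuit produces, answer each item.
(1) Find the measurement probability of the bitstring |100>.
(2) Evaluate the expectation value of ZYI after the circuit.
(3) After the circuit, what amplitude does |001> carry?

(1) Outcome |100> occurs with probability sqrt(2)/8 + 1/4.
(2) The observable ZYI averages to 1/2.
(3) |001> carries amplitude sqrt(2)*(-1 + exp(I*pi/4))/4 in the final state.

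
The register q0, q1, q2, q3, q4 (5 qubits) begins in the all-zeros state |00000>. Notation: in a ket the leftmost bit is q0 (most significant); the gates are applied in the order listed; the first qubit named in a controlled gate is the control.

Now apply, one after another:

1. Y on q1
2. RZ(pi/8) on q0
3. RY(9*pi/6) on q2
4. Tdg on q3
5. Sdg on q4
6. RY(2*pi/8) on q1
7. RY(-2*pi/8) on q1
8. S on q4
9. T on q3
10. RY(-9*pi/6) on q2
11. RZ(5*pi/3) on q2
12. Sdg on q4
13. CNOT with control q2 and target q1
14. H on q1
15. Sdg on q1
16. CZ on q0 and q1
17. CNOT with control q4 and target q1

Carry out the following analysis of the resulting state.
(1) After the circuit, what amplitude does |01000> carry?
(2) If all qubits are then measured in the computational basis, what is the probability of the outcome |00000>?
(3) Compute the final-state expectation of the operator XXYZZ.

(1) |01000> carries amplitude sqrt(2)*exp(5*I*pi/48)/2 in the final state. Key observation: the block from step 3 through step 10 cancels to the identity and can be dropped.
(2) Outcome |00000> occurs with probability 1/2.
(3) The expectation value of XXYZZ is 0.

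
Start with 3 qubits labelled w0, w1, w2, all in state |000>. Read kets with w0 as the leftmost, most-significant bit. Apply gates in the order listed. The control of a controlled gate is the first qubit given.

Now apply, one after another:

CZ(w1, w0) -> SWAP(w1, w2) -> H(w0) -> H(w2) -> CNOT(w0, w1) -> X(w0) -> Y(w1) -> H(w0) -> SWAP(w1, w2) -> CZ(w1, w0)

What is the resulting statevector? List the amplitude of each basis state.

After the circuit, the state carries amplitude -sqrt(2)*I/4 on |000>, sqrt(2)*I/4 on |001>, -sqrt(2)*I/4 on |010>, sqrt(2)*I/4 on |011>, -sqrt(2)*I/4 on |100>, -sqrt(2)*I/4 on |101>, sqrt(2)*I/4 on |110>, sqrt(2)*I/4 on |111>.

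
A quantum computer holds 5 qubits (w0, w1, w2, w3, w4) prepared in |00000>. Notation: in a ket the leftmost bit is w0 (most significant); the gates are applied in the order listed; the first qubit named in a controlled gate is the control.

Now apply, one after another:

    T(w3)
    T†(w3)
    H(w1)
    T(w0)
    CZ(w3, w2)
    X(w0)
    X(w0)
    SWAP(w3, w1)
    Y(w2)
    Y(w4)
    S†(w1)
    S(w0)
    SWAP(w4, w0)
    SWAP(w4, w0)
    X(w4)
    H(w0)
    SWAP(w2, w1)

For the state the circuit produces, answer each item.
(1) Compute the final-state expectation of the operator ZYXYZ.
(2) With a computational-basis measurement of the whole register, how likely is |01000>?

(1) The observable ZYXYZ averages to 0. Key observation: the block from step 13 through step 14 cancels to the identity and can be dropped.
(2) A full measurement returns |01000> with probability 1/4.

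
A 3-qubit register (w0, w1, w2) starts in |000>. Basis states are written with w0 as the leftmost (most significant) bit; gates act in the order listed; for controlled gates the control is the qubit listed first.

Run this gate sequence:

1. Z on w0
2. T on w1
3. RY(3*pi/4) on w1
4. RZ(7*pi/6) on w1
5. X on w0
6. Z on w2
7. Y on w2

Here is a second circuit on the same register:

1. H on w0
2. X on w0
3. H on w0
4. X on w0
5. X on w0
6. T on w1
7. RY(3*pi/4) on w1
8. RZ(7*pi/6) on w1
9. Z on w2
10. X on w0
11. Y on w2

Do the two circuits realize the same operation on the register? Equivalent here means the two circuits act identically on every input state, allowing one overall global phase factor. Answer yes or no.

Yes, they are equivalent — the unitaries differ by at most a global phase.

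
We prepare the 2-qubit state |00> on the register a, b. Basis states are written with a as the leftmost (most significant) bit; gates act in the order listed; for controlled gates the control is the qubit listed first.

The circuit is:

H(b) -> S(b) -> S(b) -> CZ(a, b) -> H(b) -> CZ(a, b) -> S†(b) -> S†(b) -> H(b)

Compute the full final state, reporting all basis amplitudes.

The resulting statevector has amplitude -sqrt(2)/2 on |00>, sqrt(2)/2 on |01>, 0 on |10>, 0 on |11>.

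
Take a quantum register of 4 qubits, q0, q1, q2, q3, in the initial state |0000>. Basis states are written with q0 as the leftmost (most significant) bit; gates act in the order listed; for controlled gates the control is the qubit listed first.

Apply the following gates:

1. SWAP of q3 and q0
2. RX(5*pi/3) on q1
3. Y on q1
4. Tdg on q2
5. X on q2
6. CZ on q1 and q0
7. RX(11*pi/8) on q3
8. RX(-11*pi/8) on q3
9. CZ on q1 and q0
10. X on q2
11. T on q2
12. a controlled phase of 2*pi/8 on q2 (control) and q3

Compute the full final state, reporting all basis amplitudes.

The resulting statevector has amplitude -1/2 on |0000>, -sqrt(3)*I/2 on |0100>, and 0 on every other basis state. Key observation: steps 4-11 multiply out to the identity, so the circuit reduces to the remaining gates.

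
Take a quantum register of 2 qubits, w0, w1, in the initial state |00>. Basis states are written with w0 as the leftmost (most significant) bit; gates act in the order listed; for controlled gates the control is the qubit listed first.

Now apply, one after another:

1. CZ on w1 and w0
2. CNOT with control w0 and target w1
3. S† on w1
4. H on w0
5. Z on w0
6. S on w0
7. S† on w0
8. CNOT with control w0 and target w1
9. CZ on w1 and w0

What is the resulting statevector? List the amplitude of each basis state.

After the circuit, the state carries amplitude sqrt(2)/2 on |00>, 0 on |01>, 0 on |10>, sqrt(2)/2 on |11>.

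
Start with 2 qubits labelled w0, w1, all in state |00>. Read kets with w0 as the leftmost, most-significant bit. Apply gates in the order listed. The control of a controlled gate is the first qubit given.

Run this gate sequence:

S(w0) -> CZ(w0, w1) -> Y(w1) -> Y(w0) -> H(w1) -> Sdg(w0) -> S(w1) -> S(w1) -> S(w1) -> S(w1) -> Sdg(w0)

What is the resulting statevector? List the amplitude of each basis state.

After the circuit, the state carries amplitude 0 on |00>, 0 on |01>, sqrt(2)/2 on |10>, -sqrt(2)/2 on |11>. Key observation: gates 7-10 undo each other exactly, leaving only the rest of the circuit to track.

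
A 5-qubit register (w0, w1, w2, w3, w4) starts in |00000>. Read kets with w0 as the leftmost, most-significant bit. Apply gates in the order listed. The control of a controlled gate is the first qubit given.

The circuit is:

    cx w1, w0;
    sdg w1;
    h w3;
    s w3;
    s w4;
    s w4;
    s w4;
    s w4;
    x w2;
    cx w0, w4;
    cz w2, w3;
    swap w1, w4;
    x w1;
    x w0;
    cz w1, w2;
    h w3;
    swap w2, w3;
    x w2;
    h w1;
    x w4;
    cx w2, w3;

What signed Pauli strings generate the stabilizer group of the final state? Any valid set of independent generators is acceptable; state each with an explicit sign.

One valid set of independent stabilizer generators is -IXIII, +IIXYI, -ZIIII, -IIZZI, -IIIIZ (any independent generating set of the same group is equally correct). Key observation: gates 5-8 undo each other exactly, leaving only the rest of the circuit to track.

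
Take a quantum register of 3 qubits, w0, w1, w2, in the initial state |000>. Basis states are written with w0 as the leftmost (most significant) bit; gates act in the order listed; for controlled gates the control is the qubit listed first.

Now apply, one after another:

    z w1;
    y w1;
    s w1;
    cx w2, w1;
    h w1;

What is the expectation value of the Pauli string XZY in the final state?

The expectation value of XZY is 0.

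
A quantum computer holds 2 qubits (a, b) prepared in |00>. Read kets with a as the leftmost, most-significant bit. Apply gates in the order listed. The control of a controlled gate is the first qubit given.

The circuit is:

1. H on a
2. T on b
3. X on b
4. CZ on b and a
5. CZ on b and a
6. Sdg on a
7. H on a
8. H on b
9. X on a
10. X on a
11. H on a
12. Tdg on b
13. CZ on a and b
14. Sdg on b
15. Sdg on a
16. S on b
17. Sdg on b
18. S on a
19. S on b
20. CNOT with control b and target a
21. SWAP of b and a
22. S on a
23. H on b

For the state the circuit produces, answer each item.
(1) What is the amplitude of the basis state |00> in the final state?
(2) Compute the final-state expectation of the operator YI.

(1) The final state's coefficient on |00> equals sqrt(2)*(1 - I)/4.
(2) The observable YI averages to -sqrt(2)/2.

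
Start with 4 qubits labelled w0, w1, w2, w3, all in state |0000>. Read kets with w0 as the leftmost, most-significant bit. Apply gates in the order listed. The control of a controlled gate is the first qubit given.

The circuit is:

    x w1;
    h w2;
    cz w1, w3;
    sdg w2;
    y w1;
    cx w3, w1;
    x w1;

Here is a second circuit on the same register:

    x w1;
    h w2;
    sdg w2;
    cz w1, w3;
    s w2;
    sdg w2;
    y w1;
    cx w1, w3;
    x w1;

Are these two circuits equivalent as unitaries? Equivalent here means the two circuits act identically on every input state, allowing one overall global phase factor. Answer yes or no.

No — the two circuits implement different unitaries, even allowing a global phase.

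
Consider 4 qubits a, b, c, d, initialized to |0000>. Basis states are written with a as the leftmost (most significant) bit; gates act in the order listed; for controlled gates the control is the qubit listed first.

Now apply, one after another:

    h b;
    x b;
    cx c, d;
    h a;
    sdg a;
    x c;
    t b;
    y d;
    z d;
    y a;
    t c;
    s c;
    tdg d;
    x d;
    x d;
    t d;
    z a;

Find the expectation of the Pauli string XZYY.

In the final state, XZYY has expectation 0. Key observation: gates 13-16 undo each other exactly, leaving only the rest of the circuit to track.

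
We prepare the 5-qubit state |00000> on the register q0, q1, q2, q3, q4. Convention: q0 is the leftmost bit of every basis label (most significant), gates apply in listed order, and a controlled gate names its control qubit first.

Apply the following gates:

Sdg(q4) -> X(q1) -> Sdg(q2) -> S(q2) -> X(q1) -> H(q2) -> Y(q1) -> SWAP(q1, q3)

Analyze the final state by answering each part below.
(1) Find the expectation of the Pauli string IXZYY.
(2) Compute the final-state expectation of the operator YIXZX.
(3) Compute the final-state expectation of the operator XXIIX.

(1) The expectation value of IXZYY is 0.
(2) The expectation value of YIXZX is 0.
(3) In the final state, XXIIX has expectation 0.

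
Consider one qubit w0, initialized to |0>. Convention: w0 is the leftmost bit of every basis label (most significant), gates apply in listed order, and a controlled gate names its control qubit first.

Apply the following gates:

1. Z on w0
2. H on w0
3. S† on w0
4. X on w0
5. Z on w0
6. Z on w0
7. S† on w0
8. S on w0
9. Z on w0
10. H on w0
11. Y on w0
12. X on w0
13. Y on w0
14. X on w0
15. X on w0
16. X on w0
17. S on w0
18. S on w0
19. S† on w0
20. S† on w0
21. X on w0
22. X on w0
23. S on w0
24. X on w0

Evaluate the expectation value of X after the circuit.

The observable X averages to -1. Key observation: steps 15-22 multiply out to the identity, so the circuit reduces to the remaining gates.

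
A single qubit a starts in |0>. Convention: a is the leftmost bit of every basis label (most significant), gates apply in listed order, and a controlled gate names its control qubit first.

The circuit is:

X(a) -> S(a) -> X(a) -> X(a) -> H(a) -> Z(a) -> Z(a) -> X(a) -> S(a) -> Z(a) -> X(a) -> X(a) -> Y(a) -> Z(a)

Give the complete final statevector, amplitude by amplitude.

The resulting statevector has amplitude -sqrt(2)*I/2 on |0>, -sqrt(2)/2 on |1>.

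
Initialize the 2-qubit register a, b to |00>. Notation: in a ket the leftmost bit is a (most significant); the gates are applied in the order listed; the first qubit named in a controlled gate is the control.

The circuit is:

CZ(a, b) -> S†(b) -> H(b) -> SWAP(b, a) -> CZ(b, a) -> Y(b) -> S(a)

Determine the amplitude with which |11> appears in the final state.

The amplitude on |11> is -sqrt(2)/2.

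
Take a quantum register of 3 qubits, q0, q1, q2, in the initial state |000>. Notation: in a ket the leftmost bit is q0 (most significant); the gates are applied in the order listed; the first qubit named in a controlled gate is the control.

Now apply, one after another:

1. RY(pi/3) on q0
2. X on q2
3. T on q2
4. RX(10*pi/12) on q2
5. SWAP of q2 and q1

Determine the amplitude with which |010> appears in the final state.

|010> carries amplitude (-sqrt(6) + 3*sqrt(2))*exp(I*pi/4)/8 in the final state.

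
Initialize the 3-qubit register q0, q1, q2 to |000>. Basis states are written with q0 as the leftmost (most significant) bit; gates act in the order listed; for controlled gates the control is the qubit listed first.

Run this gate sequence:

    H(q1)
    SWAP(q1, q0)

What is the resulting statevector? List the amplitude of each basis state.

The final amplitudes are sqrt(2)/2 on |000>, sqrt(2)/2 on |100>, and 0 on every other basis state.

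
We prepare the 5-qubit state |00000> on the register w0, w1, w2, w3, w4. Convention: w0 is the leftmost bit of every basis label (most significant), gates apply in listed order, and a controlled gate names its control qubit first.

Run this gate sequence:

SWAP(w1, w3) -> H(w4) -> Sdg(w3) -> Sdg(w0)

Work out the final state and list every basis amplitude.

The final amplitudes are sqrt(2)/2 on |00000>, sqrt(2)/2 on |00001>, and 0 on every other basis state.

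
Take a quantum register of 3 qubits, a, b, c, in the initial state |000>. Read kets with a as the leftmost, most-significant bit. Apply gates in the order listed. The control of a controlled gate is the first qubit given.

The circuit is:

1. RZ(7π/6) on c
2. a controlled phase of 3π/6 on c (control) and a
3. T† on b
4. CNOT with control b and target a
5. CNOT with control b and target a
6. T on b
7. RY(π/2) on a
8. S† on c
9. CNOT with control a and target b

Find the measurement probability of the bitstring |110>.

The probability of measuring |110> is 1/2. Key observation: gates 3-6 undo each other exactly, leaving only the rest of the circuit to track.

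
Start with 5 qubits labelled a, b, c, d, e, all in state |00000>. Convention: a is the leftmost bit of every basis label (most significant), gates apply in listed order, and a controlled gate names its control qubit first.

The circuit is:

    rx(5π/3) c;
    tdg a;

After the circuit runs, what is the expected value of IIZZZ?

The observable IIZZZ averages to 1/2.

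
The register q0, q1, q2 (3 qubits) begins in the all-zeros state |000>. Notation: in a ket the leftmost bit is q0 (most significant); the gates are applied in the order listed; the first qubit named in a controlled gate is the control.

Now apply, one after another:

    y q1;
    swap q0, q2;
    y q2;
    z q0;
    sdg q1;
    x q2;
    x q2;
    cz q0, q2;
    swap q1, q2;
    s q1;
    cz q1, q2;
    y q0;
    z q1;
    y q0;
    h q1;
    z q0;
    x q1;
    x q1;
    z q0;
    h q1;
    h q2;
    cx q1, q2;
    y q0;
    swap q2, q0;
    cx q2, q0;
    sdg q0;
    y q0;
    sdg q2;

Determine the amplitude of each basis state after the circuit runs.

After the circuit, the state carries amplitude -sqrt(2)/2 on |011>, -sqrt(2)*I/2 on |111>, and 0 on every other basis state. Key observation: the block from step 15 through step 20 cancels to the identity and can be dropped.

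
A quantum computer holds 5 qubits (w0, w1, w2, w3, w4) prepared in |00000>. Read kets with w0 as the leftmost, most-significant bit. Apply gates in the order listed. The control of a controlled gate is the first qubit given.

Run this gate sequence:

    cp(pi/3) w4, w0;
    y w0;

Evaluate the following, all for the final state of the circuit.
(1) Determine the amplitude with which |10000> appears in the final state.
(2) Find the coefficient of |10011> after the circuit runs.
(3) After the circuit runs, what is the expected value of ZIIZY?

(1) |10000> carries amplitude I in the final state.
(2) The amplitude on |10011> is 0.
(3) The expectation value of ZIIZY is 0.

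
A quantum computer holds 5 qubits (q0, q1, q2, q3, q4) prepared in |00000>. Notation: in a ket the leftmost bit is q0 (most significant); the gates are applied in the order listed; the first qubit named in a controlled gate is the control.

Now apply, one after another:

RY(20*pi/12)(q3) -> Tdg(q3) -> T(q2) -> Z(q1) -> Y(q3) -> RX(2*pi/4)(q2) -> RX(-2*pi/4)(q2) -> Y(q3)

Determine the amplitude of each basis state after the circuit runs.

After the circuit, the state carries amplitude -sqrt(3)/2 on |00000>, -exp(3*I*pi/4)/2 on |00010>, and 0 on every other basis state.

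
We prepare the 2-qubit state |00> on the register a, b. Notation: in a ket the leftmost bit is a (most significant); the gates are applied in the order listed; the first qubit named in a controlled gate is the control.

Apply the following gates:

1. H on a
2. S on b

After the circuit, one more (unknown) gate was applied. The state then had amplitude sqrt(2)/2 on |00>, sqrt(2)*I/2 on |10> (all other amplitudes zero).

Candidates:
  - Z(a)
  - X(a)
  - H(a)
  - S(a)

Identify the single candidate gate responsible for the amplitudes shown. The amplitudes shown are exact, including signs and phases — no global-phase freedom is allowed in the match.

The applied gate was S(a).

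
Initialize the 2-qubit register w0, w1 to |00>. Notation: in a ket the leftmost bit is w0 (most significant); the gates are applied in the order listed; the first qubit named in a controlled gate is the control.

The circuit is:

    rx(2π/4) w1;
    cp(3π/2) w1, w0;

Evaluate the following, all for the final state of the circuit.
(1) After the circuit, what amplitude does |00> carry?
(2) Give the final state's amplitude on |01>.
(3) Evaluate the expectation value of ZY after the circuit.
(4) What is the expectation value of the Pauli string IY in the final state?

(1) The final state's coefficient on |00> equals sqrt(2)/2.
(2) The amplitude on |01> is -sqrt(2)*I/2.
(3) The expectation value of ZY is -1.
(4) In the final state, IY has expectation -1.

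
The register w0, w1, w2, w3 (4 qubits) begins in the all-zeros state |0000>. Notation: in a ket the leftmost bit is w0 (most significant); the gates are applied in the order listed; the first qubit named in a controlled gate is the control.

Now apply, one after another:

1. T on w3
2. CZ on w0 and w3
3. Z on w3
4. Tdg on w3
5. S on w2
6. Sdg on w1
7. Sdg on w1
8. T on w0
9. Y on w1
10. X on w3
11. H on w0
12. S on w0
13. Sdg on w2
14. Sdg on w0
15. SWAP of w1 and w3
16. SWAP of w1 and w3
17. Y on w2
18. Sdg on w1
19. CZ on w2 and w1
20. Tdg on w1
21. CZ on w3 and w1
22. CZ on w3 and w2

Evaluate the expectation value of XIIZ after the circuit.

In the final state, XIIZ has expectation -1. Key observation: steps 15-16 multiply out to the identity, so the circuit reduces to the remaining gates.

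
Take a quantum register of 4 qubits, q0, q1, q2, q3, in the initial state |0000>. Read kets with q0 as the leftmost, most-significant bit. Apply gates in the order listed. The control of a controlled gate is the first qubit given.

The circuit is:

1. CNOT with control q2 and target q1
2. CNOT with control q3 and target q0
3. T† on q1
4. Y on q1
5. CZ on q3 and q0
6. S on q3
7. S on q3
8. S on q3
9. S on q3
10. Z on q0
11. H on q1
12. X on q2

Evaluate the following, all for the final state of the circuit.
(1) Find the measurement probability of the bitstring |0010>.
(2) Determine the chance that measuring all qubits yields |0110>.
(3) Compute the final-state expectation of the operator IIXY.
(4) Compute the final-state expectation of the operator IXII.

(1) Outcome |0010> occurs with probability 1/2.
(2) A full measurement returns |0110> with probability 1/2.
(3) In the final state, IIXY has expectation 0.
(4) The observable IXII averages to -1.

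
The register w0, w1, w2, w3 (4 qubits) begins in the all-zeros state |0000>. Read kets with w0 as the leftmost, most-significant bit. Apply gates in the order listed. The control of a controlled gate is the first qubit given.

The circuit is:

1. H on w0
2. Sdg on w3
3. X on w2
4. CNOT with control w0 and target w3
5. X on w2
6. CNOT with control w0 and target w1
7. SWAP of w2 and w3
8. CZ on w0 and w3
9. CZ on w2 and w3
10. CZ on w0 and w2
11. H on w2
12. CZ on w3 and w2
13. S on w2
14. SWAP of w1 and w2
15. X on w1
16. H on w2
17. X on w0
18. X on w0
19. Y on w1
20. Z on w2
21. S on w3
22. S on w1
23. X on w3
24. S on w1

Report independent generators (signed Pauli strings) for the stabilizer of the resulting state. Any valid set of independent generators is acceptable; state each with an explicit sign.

The final state is stabilized by the group generated by -XZZI, +ZYII, -ZIXI, -IIIZ; other independent generating sets are equally valid. Key observation: steps 17-18 multiply out to the identity, so the circuit reduces to the remaining gates.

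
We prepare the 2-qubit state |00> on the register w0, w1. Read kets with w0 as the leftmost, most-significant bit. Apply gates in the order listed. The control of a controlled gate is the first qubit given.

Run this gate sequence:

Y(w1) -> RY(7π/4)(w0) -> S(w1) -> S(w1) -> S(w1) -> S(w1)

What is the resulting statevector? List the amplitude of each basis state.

After the circuit, the state carries amplitude 0 on |00>, -I*sqrt(sqrt(2) + 2)/2 on |01>, 0 on |10>, I*sqrt(2 - sqrt(2))/2 on |11>. Key observation: gates 3-6 undo each other exactly, leaving only the rest of the circuit to track.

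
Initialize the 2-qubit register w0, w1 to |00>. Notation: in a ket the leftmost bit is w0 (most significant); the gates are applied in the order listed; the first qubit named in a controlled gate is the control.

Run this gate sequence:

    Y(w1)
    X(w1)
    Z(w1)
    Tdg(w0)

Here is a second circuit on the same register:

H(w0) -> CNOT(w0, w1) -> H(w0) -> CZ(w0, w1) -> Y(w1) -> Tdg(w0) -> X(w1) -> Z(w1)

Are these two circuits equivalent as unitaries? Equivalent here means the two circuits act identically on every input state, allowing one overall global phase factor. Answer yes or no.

No, they are not equivalent — no single phase factor reconciles the two unitaries.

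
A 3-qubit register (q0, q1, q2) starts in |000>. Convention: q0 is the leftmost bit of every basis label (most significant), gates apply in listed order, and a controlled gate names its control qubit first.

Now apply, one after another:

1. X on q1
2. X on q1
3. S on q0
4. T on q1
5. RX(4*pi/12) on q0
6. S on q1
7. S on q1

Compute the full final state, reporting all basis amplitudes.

The resulting statevector has amplitude sqrt(3)/2 on |000>, -I/2 on |100>, and 0 on every other basis state. Key observation: steps 1-2 multiply out to the identity, so the circuit reduces to the remaining gates.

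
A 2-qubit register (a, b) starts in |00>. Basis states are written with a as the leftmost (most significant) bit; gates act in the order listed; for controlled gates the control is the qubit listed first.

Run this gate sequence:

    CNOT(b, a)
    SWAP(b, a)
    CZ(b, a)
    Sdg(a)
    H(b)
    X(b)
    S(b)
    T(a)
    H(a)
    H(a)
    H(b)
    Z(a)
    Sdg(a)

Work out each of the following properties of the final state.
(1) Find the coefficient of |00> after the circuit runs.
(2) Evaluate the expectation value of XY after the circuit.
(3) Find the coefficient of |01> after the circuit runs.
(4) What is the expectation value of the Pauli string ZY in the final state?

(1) The amplitude on |00> is 1/2 + I/2.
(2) In the final state, XY has expectation 0.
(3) The amplitude on |01> is 1/2 - I/2.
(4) In the final state, ZY has expectation -1.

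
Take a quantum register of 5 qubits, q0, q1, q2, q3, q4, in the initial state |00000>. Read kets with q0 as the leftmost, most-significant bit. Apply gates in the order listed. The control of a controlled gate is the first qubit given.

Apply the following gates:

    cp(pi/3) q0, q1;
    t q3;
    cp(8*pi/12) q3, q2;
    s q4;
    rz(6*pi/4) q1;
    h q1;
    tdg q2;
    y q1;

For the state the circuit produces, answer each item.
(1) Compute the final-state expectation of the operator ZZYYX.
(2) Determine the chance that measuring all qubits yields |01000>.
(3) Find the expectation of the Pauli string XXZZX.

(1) In the final state, ZZYYX has expectation 0.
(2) Outcome |01000> occurs with probability 1/2.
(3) In the final state, XXZZX has expectation 0.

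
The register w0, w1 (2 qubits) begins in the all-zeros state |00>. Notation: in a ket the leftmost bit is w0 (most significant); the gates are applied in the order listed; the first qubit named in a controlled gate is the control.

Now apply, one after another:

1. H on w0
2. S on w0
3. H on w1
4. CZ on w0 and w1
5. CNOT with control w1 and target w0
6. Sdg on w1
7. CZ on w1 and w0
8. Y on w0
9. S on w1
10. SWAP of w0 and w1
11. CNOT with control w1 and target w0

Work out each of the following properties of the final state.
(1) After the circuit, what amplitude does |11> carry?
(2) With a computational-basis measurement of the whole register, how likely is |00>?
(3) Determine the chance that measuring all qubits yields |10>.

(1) The amplitude on |11> is I/2.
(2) The probability of measuring |00> is 1/4.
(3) A full measurement returns |10> with probability 1/4.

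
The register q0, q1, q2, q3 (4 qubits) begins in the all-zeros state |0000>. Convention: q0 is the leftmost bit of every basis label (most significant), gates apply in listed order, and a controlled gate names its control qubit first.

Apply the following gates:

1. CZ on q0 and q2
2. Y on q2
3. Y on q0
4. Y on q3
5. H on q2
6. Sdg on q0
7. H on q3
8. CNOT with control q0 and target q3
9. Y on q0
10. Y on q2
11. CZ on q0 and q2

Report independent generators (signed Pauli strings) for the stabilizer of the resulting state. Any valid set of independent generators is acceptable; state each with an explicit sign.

One valid set of independent stabilizer generators is +IIXI, -IIIX, +ZIII, +IZII (any independent generating set of the same group is equally correct).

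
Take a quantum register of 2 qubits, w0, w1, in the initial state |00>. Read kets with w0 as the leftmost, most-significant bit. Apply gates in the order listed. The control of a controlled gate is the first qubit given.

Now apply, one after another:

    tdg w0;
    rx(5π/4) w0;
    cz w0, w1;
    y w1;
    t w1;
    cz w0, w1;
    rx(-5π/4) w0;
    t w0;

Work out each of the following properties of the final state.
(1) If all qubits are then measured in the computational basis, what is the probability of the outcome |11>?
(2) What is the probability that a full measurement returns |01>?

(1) The probability of measuring |11> is 1/2.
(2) Outcome |01> occurs with probability 1/2.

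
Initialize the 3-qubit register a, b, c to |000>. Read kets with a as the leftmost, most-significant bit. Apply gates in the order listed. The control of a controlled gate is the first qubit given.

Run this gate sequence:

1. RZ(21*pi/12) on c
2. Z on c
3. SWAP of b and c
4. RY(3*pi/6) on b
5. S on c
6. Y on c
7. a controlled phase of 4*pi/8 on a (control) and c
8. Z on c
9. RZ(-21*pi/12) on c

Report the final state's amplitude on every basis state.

The final amplitudes are -sqrt(2)*exp(3*I*pi/4)/2 on |001>, -sqrt(2)*exp(3*I*pi/4)/2 on |011>, and 0 on every other basis state.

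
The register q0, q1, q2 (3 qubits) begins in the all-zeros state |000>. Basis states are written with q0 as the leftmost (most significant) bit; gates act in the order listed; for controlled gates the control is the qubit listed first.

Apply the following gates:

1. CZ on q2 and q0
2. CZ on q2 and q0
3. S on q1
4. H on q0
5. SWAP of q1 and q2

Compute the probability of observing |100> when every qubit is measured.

The probability of measuring |100> is 1/2.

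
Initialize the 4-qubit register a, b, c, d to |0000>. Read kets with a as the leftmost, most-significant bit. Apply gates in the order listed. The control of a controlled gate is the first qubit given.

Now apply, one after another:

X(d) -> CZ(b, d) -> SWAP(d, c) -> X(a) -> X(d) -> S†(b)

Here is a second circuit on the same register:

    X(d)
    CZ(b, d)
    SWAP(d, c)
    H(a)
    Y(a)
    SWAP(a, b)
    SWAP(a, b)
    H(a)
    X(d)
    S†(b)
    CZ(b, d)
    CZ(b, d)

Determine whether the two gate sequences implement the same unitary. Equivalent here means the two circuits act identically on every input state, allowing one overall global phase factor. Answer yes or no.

No, they are not equivalent — no single phase factor reconciles the two unitaries.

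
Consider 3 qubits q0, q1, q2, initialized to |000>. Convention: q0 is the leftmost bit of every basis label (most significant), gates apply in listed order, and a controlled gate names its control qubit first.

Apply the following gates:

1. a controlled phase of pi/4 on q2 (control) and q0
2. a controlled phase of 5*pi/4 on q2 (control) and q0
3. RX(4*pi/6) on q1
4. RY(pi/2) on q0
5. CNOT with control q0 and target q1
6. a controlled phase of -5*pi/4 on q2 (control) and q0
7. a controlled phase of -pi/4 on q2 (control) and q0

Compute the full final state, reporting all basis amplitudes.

The resulting statevector has amplitude sqrt(2)/4 on |000>, 0 on |001>, -sqrt(6)*I/4 on |010>, 0 on |011>, -sqrt(6)*I/4 on |100>, 0 on |101>, sqrt(2)/4 on |110>, 0 on |111>.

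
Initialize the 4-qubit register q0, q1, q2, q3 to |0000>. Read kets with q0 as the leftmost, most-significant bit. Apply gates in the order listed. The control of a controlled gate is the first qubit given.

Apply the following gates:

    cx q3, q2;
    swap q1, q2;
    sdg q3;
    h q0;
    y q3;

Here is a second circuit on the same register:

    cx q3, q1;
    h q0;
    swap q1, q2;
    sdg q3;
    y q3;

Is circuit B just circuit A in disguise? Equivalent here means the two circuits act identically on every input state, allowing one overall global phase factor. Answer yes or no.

No, they are not equivalent — no single phase factor reconciles the two unitaries.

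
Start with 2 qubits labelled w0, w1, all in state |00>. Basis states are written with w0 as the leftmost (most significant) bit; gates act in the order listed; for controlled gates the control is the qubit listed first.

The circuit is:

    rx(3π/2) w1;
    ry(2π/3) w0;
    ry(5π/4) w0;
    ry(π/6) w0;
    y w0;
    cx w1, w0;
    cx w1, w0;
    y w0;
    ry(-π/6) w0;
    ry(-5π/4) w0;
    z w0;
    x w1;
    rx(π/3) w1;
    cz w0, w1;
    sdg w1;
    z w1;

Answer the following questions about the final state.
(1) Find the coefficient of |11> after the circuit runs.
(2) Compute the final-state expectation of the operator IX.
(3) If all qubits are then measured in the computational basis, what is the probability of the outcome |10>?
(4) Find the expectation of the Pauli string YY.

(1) The amplitude on |11> is I*(-3*sqrt(2) - sqrt(6))/8. Key observation: gates 3-10 undo each other exactly, leaving only the rest of the circuit to track.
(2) The observable IX averages to -1/4.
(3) Outcome |10> occurs with probability 3/8 - 3*sqrt(3)/16.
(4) The observable YY averages to -sqrt(3)/4.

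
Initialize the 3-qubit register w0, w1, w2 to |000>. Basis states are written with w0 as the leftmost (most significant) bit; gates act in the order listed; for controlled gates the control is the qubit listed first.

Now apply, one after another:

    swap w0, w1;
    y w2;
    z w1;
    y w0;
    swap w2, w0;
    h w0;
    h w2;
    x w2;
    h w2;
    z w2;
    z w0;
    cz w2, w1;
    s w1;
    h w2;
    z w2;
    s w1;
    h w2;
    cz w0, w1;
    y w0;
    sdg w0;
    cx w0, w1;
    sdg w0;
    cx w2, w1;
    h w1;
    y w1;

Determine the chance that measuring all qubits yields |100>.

The probability of measuring |100> is 1/4. Key observation: steps 7-10 multiply out to the identity, so the circuit reduces to the remaining gates.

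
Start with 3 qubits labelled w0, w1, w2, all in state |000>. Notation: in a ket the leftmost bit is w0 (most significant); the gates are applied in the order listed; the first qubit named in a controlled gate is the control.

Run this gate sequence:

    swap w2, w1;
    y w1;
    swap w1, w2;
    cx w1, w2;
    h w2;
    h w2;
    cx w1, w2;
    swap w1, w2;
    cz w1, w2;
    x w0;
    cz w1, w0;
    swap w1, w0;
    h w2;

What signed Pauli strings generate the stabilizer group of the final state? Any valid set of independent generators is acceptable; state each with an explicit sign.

One valid set of independent stabilizer generators is +IIX, -ZII, -IZI (any independent generating set of the same group is equally correct).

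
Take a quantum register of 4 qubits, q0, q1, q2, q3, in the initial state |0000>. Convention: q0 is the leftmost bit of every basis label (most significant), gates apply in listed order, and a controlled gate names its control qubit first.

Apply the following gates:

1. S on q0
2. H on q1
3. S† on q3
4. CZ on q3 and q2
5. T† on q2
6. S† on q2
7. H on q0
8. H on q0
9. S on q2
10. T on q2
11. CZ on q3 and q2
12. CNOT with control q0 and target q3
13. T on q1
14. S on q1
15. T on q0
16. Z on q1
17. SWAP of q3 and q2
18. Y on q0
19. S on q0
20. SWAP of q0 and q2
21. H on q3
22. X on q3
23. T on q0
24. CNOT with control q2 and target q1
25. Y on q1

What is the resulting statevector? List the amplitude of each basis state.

The final amplitudes are I/2 on |0010>, I/2 on |0011>, -exp(I*pi/4)/2 on |0110>, -exp(I*pi/4)/2 on |0111>, and 0 on every other basis state. Key observation: gates 4-11 undo each other exactly, leaving only the rest of the circuit to track.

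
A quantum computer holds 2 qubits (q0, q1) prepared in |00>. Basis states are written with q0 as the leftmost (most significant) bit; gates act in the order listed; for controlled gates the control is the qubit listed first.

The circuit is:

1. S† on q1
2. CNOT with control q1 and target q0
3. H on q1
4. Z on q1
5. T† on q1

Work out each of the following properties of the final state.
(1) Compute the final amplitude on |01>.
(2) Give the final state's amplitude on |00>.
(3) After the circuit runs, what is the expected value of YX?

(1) The amplitude on |01> is sqrt(2)*exp(3*I*pi/4)/2.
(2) The amplitude on |00> is sqrt(2)/2.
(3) The expectation value of YX is 0.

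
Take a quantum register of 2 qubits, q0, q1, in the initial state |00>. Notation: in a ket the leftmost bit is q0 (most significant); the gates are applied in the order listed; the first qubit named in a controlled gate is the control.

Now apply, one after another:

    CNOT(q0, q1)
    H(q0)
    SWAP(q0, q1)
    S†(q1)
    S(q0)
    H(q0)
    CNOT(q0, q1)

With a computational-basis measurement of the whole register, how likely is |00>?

Outcome |00> occurs with probability 1/4.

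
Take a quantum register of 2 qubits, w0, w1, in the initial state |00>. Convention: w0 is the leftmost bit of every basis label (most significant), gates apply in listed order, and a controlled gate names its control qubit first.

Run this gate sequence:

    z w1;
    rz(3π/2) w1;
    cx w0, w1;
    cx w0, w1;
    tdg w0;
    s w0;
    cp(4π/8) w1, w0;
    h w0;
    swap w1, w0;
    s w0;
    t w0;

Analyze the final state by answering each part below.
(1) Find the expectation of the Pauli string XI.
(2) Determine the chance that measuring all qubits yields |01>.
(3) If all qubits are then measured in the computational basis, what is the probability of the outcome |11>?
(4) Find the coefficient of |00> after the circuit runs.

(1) The expectation value of XI is 0. Key observation: the block from step 3 through step 4 cancels to the identity and can be dropped.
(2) Outcome |01> occurs with probability 1/2.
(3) A full measurement returns |11> with probability 0.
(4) |00> carries amplitude -sqrt(2)*exp(I*pi/4)/2 in the final state.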